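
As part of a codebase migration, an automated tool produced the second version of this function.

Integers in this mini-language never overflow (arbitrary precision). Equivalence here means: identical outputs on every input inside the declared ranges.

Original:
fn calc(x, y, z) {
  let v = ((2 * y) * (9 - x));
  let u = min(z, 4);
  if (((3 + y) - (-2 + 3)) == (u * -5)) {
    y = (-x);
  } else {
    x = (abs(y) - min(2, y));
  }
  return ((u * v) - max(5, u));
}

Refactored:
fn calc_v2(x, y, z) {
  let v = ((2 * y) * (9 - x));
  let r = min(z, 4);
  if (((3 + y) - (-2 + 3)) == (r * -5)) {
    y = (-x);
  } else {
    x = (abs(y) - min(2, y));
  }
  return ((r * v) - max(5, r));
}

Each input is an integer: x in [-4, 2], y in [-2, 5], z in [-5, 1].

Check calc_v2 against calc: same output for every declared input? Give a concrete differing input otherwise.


Changes here: local variable names differ; the full 392-point sweep finds no disagreement.
verdict: equivalent


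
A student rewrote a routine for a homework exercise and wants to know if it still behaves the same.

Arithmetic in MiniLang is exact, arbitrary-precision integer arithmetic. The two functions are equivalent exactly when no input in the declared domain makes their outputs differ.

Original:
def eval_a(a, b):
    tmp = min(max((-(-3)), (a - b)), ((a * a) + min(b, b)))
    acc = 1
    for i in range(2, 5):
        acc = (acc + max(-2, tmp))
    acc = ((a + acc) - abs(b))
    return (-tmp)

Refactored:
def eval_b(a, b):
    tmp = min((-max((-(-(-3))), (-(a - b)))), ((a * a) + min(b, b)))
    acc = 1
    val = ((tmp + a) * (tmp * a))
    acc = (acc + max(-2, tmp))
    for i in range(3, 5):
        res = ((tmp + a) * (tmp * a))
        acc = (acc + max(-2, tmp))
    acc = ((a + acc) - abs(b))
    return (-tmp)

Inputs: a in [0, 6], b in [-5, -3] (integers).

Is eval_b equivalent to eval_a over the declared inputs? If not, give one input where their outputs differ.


Run the pair on a=3, b=-5.
eval_a: tmp=4, then acc=1, then (i=2), then acc=5, then (i=3), then acc=9, then (i=4), then acc=13, then acc=11, then returns -4
eval_b: tmp=3, then acc=1, then val=54, then acc=4, then (i=3), then res=54, then acc=7, then (i=4), then res=54, then acc=10, then acc=8, then returns -3
-4 against -3: the behavior changed.
verdict: not equivalent; witness: a=3, b=-5


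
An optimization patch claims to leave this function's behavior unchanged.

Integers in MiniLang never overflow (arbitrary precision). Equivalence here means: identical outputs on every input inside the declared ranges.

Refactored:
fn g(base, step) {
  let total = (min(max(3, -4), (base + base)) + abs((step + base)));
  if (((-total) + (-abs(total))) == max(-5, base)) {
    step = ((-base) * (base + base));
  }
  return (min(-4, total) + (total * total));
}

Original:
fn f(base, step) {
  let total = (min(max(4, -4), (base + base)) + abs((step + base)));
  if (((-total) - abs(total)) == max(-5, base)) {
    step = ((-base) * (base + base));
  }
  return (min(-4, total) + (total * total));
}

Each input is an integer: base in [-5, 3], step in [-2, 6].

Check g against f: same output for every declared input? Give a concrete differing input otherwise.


Evaluate both at base=2, step=-2.
f: total=4, then (((-total) - abs(total)) == max(-5, base)) is false, then returns 12
g: total=3, then (((-total) + (-abs(total))) == max(-5, base)) is false, then returns 5
12 and 5 differ, so these are not the same function on this domain.
verdict: not equivalent; witness: base=2, step=-2


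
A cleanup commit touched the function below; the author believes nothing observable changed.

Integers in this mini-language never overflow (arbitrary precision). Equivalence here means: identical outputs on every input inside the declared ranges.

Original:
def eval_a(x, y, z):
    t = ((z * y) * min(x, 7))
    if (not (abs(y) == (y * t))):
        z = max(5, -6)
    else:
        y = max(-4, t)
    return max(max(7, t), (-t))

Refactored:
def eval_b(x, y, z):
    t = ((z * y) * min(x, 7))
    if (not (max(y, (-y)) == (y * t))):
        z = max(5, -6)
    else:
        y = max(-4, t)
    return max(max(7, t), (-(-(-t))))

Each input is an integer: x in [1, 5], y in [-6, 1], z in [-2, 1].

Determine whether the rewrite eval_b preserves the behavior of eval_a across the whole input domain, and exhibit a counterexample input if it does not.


Behavior is preserved: although min/max/abs usage differs, the outputs never diverge.
One worked example (x=1, y=-2, z=-2) — eval_a: t := 4 | (not (abs(y) == (y * t))): true | z := 5 | result 7; eval_b: t := 4 | (not (max(y, (-y)) == (y * t))): true | z := 5 | result 7; agreement on 7.
Sweeping the whole domain (160 inputs) finds no disagreement.
verdict: equivalent


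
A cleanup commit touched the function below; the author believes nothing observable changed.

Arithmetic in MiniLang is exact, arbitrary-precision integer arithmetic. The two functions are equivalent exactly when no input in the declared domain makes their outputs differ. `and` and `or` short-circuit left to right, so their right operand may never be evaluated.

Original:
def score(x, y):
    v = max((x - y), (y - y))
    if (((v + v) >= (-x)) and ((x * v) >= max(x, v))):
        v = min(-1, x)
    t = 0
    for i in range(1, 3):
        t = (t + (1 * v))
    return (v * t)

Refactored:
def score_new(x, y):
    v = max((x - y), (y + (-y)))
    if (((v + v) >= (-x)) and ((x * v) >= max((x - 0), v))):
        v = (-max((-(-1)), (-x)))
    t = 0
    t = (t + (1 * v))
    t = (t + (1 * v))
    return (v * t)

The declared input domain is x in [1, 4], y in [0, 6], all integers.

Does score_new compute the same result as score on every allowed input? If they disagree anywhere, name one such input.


Comparing the listings, the differences include: min/max/abs usage differs, and local variable names differ, and constant usage differs, and arithmetic usage differs, and loop structure differs.
Tracing x=3, y=0: score: v = 3; (((v + v) >= (-x)) and ((x * v) >= max(x, v))) -> true; v = -1; t = 0; [i=1]; t = -1; [i=2]; t = -2; return 2 | score_new: v = 3; (((v + v) >= (-x)) and ((x * v) >= max((x - 0), v))) -> true; v = -1; t = 0; t = -1; t = -2; return 2 — matching result 2.
Across all 28 domain points the two functions coincide.
verdict: equivalent


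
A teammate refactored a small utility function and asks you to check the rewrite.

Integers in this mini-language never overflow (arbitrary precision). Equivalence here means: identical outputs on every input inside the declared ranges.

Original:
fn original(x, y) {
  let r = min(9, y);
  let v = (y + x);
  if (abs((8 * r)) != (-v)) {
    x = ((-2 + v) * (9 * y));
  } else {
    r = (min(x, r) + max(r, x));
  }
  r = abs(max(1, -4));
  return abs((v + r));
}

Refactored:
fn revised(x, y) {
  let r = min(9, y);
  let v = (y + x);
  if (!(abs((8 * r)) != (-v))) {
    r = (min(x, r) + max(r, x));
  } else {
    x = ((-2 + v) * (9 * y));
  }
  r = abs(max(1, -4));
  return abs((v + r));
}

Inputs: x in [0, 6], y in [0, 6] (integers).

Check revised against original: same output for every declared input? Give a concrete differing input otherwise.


Side by side, the visible changes include: boolean connective usage differs.
One worked example (x=5, y=2) — original: r becomes 2; next v becomes 7; next (abs((8 * r)) != (-v)) evaluates to true; next x becomes 90; next r becomes 1; next final value 8; revised: r becomes 2; next v becomes 7; next (!(abs((8 * r)) != (-v))) evaluates to false; next x becomes 90; next r becomes 1; next final value 8; agreement on 8.
Checked all 49 inputs in the declared domain: the outputs agree on every one.
verdict: equivalent


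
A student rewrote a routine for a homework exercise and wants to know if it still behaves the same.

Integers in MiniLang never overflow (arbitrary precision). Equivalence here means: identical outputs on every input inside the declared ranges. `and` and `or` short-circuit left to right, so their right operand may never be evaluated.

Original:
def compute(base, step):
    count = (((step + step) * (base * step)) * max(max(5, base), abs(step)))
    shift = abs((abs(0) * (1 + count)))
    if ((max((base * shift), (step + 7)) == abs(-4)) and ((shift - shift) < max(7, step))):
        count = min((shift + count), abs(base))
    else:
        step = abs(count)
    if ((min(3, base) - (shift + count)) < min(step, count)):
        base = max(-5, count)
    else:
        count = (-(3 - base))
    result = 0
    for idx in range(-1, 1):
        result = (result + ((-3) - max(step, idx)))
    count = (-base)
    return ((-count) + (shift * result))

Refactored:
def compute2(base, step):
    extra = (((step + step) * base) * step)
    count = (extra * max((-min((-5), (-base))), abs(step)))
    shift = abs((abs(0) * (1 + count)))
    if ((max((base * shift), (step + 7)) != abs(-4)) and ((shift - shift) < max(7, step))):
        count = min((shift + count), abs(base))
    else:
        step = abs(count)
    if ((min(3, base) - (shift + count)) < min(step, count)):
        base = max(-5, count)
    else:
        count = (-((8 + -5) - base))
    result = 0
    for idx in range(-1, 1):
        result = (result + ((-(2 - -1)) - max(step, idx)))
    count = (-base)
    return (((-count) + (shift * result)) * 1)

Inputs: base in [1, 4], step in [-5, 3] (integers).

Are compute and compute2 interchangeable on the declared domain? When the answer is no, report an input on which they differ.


These are not equivalent — on base=1, step=-5 the outputs split (250 vs 1).
compute: count = 250; shift = 0; ((max((base * shift), (step + 7)) == abs(-4)) and ((shift - shift) < max(7, step))) -> false; step = 250; ((min(3, base) - (shift + count)) < min(step, count)) -> true; base = 250; result = 0; [idx=-1]; result = -253; [idx=0]; result = -506; count = -250; return 250
compute2: extra = 50; count = 250; shift = 0; ((max((base * shift), (step + 7)) != abs(-4)) and ((shift - shift) < max(7, step))) -> true; count = 1; ((min(3, base) - (shift + count)) < min(step, count)) -> false; count = -2; result = 0; [idx=-1]; result = -2; [idx=0]; result = -5; count = -1; return 1
verdict: not equivalent; witness: base=1, step=-5


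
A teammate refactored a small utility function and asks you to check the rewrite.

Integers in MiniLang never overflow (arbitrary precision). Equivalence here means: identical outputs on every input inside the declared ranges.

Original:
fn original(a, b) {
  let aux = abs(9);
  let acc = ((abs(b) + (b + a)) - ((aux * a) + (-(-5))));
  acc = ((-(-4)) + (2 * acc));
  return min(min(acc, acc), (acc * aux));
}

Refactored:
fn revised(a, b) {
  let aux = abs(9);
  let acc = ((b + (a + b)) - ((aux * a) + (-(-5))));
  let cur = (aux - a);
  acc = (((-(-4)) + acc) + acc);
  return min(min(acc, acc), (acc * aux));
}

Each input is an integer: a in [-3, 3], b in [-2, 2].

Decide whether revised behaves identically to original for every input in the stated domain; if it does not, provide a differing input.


There is a counterexample at a=-3, b=-2: 42 on one side, 34 on the other.
original: aux=9, then acc=19, then acc=42, then returns 42
revised: aux=9, then acc=15, then cur=12, then acc=34, then returns 34
verdict: not equivalent; witness: a=-3, b=-2


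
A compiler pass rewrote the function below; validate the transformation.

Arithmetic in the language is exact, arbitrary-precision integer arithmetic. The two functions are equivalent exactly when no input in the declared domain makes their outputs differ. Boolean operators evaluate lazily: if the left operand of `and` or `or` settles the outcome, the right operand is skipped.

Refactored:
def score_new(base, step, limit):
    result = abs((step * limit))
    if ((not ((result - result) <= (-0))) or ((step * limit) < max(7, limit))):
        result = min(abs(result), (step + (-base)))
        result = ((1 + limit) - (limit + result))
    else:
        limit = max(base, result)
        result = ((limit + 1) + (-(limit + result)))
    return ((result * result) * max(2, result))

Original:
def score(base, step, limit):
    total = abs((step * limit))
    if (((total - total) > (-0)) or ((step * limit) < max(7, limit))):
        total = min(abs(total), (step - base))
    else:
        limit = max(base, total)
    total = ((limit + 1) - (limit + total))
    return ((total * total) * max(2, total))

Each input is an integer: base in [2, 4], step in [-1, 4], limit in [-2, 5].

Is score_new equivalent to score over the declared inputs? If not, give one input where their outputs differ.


The two are interchangeable: statement counts differ, and local variable names differ, and arithmetic usage differs, and comparison usage differs, and constant usage differs, and boolean connective usage differs, and every declared input agrees.
Tracing base=4, step=4, limit=3: score: total := 12 | (((total - total) > (-0)) or ((step * limit) < max(7, limit))): false | limit := 12 | total := -11 | result 242 | score_new: result := 12 | ((not ((result - result) <= (-0))) or ((step * limit) < max(7, limit))): false | limit := 12 | result := -11 | result 242 — matching result 242.
Sweeping the whole domain (144 inputs) finds no disagreement.
verdict: equivalent


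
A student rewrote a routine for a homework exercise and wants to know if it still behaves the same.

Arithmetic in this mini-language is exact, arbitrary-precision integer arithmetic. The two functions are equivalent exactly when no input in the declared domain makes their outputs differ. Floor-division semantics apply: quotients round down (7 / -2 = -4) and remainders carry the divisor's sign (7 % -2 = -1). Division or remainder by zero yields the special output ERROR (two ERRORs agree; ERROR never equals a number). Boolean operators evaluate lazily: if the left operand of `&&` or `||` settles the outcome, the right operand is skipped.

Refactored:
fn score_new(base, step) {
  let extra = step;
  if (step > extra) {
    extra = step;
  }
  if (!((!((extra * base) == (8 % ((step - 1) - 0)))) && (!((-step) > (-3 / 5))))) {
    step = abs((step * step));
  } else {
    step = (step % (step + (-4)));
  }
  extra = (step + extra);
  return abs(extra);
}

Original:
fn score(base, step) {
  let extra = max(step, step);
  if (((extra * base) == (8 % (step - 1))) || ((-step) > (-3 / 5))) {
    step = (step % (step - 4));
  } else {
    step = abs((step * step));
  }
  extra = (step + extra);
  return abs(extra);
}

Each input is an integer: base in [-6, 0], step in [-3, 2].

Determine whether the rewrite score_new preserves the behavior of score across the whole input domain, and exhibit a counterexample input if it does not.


Take base=-6, step=-2.
score: extra = -2; (((extra * base) == (8 % (step - 1))) || ((-step) > (-3 / 5))) -> true; step = -2; extra = -4; return 4
score_new: extra = -2; (step > extra) -> false; (!((!((extra * base) == (8 % ((step - 1) - 0)))) && (!((-step) > (-3 / 5))))) -> true; step = 4; extra = 2; return 2
4 vs 2 — the two versions disagree here.
verdict: not equivalent; witness: base=-6, step=-2


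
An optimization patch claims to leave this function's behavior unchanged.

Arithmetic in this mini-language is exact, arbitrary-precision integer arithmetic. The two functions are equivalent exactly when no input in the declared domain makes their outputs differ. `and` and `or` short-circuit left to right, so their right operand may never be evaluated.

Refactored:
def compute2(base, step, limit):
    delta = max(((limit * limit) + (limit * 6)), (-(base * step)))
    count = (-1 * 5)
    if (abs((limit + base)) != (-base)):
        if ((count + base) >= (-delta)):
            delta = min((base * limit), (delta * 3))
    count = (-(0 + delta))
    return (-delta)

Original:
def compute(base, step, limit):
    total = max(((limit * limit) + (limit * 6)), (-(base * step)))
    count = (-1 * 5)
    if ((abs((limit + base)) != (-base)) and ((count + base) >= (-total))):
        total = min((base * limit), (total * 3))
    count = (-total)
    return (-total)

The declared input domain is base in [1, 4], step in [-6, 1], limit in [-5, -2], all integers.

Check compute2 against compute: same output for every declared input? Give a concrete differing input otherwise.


Changes here: branching structure differs, and constant usage differs, and local variable names differ, and arithmetic usage differs, and statement counts differ, and boolean connective usage differs; the full 128-point sweep finds no disagreement.
verdict: equivalent


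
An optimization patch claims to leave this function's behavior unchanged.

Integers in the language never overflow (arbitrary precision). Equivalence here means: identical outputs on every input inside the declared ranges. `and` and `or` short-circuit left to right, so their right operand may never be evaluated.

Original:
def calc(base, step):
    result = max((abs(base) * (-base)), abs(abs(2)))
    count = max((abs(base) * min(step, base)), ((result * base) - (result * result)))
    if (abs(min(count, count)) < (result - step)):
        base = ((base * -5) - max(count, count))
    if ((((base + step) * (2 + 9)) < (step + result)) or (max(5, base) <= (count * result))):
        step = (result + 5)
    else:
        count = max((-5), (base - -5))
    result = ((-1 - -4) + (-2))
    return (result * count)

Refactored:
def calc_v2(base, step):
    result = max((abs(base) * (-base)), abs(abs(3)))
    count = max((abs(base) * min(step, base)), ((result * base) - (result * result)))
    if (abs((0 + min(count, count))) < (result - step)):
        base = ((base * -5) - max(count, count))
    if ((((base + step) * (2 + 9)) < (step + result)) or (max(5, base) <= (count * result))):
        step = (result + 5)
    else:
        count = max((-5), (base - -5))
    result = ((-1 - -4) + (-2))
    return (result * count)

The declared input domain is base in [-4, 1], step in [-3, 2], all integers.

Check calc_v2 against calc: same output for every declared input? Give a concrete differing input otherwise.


Evaluate both at base=-1, step=1.
calc: result=2, then count=-1, then (abs(min(count, count)) < (result - step)) is false, then ((((base + step) * (2 + 9)) < (step + result)) or (max(5, base) <= (count * result))) is true, then step=7, then result=1, then returns -1
calc_v2: result=3, then count=-1, then (abs((0 + min(count, count))) < (result - step)) is true, then base=6, then ((((base + step) * (2 + 9)) < (step + result)) or (max(5, base) <= (count * result))) is false, then count=11, then result=1, then returns 11
-1 vs 11 — the two versions disagree here.
verdict: not equivalent; witness: base=-1, step=1


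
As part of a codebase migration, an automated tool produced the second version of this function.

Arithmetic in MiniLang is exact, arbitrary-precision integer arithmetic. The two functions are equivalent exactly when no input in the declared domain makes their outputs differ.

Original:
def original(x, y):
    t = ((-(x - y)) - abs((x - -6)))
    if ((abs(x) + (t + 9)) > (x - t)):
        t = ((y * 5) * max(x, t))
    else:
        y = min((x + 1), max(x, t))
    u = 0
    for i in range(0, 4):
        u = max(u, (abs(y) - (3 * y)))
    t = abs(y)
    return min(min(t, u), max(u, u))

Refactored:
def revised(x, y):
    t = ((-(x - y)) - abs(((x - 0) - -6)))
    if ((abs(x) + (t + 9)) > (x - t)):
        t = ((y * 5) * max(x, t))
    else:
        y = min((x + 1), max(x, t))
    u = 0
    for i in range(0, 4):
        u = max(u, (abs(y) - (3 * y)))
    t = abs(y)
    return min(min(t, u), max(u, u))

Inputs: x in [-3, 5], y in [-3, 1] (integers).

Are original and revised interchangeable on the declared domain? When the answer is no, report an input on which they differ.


Comparing the listings, the differences include: constant usage differs; and arithmetic usage differs.
Spot check at x=-1, y=1 — original: t=-3, then ((abs(x) + (t + 9)) > (x - t)) is true, then t=-5, then u=0, then (i=0), then u=0, then (i=1), then u=0, then (i=2), then u=0, then (i=3), then u=0, then t=1, then returns 0. revised: t=-3, then ((abs(x) + (t + 9)) > (x - t)) is true, then t=-5, then u=0, then (i=0), then u=0, then (i=1), then u=0, then (i=2), then u=0, then (i=3), then u=0, then t=1, then returns 0. Both give 0.
Checked all 45 inputs in the declared domain: the outputs agree on every one.
verdict: equivalent


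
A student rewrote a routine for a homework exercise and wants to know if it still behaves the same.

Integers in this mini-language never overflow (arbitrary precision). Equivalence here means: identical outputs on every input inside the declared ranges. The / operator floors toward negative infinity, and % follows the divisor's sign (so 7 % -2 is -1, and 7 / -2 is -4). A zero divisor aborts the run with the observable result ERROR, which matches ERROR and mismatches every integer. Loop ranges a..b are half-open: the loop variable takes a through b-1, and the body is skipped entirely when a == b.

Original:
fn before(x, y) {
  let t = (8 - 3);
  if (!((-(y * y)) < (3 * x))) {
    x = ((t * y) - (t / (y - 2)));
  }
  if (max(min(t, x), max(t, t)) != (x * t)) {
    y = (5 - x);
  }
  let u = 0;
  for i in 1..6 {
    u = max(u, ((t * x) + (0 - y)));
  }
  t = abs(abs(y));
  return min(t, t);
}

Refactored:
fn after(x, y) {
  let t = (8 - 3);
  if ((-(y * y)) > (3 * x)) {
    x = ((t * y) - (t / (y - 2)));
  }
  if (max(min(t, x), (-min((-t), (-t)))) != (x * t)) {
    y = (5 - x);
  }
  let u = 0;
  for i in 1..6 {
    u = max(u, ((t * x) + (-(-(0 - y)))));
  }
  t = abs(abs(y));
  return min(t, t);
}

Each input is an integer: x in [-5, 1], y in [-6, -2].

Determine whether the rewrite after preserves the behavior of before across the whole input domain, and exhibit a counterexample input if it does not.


x=-3, y=-3 yields 19 from before but 8 from after.
verdict: not equivalent; witness: x=-3, y=-3


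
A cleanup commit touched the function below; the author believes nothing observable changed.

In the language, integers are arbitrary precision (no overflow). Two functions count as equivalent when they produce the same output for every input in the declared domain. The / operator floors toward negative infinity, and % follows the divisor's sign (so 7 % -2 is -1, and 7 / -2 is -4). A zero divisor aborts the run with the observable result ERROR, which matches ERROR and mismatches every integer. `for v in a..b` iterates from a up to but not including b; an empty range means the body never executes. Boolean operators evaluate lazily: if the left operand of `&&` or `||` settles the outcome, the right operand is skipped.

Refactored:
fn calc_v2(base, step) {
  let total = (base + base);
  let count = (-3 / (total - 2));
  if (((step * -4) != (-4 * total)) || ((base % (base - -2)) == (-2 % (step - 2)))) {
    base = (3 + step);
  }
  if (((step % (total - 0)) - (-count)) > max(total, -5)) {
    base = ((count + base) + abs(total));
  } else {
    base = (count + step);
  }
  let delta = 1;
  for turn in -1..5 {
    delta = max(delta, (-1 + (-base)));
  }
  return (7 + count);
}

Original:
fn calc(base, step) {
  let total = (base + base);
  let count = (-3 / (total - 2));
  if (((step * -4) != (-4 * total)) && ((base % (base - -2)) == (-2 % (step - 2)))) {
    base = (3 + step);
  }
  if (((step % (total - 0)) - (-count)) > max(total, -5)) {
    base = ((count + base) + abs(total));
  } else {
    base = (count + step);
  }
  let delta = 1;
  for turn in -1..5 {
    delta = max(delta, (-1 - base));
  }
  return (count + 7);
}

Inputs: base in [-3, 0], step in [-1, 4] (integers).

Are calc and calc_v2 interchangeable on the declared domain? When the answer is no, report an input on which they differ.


There is a counterexample at base=-3, step=2: ERROR on one side, 7 on the other.
calc: total = -6; count = 0; division by zero -> ERROR
calc_v2: total = -6; count = 0; (((step * -4) != (-4 * total)) || ((base % (base - -2)) == (-2 % (step - 2)))) -> true; base = 5; (((step % (total - 0)) - (-count)) > max(total, -5)) -> true; base = 11; delta = 1; [turn=-1]; delta = 1; [turn=0]; delta = 1; [turn=1]; delta = 1; [turn=2]; delta = 1; [turn=3]; delta = 1; [turn=4]; delta = 1; return 7
verdict: not equivalent; witness: base=-3, step=2


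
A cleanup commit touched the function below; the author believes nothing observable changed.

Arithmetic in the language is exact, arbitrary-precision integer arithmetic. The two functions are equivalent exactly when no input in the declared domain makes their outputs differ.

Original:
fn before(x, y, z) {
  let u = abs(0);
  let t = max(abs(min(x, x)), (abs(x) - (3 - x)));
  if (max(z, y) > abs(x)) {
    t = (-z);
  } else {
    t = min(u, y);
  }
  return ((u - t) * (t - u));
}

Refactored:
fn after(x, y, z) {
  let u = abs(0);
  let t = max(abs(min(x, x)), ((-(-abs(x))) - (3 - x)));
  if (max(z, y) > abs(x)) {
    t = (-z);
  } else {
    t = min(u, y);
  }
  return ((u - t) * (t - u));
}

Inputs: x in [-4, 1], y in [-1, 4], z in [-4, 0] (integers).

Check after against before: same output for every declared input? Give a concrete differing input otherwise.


Side by side, the visible changes include: same computation, different form.
Spot check at x=-1, y=-1, z=-4 — before: u becomes 0; next t becomes 1; next (max(z, y) > abs(x)) evaluates to false; next t becomes -1; next final value -1. after: u becomes 0; next t becomes 1; next (max(z, y) > abs(x)) evaluates to false; next t becomes -1; next final value -1. Both give -1.
Sweeping the whole domain (180 inputs) finds no disagreement.
verdict: equivalent


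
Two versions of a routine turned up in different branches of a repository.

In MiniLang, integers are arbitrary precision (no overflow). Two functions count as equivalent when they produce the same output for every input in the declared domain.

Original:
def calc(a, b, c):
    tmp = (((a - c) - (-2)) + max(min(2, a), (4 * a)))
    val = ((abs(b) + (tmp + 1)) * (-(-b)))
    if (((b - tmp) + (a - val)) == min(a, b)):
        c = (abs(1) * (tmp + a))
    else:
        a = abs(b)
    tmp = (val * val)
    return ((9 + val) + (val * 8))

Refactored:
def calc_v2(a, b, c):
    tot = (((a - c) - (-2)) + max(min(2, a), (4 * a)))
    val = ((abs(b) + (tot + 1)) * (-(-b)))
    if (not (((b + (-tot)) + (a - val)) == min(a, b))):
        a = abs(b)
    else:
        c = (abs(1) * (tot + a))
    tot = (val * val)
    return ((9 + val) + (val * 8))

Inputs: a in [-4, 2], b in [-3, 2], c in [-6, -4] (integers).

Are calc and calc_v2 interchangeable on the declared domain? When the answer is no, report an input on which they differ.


Behavior is preserved: although local variable names differ; arithmetic usage differs; boolean connective usage differs, the outputs never diverge.
One worked example (a=-3, b=1, c=-6) — calc: tmp = 2; val = 4; (((b - tmp) + (a - val)) == min(a, b)) -> false; a = 1; tmp = 16; return 45; calc_v2: tot = 2; val = 4; (not (((b + (-tot)) + (a - val)) == min(a, b))) -> true; a = 1; tot = 16; return 45; agreement on 45.
Every one of the 126 inputs gives matching results.
verdict: equivalent


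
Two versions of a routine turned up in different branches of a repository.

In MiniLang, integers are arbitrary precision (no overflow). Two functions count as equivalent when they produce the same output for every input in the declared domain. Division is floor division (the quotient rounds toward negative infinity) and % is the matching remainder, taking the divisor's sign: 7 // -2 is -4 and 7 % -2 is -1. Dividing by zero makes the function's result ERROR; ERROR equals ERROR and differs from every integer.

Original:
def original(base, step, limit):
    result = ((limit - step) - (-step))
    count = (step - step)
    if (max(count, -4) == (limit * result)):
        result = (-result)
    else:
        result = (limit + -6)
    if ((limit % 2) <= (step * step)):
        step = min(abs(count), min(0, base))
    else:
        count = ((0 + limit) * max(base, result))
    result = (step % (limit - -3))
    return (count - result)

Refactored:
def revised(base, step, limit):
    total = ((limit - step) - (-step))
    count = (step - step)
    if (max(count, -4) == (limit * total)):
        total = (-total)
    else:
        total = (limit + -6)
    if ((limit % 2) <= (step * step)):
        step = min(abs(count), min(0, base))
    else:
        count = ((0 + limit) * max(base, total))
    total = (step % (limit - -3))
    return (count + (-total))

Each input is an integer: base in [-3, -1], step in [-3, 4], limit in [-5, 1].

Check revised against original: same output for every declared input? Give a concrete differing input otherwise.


Equivalent — the differences include local variable names differ, plus arithmetic usage differs, yet no declared input distinguishes the two.
As a probe, take base=-3, step=-2, limit=-3: original runs result=-3, then count=0, then (max(count, -4) == (limit * result)) is false, then result=-9, then ((limit % 2) <= (step * step)) is true, then step=-3, then a zero divisor aborts: ERROR; revised runs total=-3, then count=0, then (max(count, -4) == (limit * total)) is false, then total=-9, then ((limit % 2) <= (step * step)) is true, then step=-3, then a zero divisor aborts: ERROR; both end at ERROR.
An exhaustive pass over the 168 declared inputs shows identical outputs.
verdict: equivalent


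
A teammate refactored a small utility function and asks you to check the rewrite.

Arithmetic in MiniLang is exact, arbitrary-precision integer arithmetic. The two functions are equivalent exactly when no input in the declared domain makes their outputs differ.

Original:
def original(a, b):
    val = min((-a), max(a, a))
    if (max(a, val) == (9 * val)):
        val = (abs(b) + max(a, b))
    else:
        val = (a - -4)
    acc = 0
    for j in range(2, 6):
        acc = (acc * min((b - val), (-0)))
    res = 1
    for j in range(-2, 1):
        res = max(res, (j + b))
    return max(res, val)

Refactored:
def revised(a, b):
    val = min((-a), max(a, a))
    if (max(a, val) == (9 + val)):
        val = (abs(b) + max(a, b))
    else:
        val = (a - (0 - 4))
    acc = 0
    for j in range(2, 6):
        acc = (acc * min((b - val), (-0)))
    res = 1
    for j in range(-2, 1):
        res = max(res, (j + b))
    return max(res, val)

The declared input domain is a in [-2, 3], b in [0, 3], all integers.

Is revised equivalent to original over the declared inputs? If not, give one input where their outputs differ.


On input a=0, b=0, original returns 1 while revised returns 4.
verdict: not equivalent; witness: a=0, b=0


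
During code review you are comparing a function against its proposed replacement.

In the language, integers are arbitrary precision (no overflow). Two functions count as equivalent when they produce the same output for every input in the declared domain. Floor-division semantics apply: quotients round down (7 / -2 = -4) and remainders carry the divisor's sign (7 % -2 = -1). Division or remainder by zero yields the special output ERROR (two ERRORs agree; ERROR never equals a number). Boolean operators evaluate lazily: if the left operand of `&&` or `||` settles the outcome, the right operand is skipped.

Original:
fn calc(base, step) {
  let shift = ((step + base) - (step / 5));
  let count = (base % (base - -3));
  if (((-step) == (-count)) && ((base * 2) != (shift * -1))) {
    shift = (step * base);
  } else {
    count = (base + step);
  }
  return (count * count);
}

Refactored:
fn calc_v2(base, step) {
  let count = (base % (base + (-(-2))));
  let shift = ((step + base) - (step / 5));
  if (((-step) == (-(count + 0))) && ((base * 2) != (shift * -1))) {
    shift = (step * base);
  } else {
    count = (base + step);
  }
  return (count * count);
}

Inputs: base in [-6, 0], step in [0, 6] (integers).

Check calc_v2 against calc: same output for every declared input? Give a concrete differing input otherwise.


These are not equivalent — on base=-6, step=0 the outputs split (0 vs 36).
calc: shift = -6; count = 0; (((-step) == (-count)) && ((base * 2) != (shift * -1))) -> true; shift = 0; return 0
calc_v2: count = -2; shift = -6; (((-step) == (-(count + 0))) && ((base * 2) != (shift * -1))) -> false; count = -6; return 36
verdict: not equivalent; witness: base=-6, step=0


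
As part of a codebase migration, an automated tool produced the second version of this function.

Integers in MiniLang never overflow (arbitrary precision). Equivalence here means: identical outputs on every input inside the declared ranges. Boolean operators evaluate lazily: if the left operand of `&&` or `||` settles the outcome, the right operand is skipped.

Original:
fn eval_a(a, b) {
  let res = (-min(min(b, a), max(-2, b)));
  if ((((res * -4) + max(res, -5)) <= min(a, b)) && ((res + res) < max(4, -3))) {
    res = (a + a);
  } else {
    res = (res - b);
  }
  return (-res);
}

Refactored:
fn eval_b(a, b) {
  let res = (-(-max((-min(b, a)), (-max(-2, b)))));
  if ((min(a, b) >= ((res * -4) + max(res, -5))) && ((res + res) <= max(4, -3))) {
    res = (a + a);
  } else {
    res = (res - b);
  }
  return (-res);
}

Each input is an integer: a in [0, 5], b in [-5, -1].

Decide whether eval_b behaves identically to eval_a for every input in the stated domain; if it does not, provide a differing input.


The rewrite breaks on a=0, b=-2, where the results are -4 and 0.
eval_a: res becomes 2; next ((((res * -4) + max(res, -5)) <= min(a, b)) && ((res + res) < max(4, -3))) evaluates to false; next res becomes 4; next final value -4
eval_b: res becomes 2; next ((min(a, b) >= ((res * -4) + max(res, -5))) && ((res + res) <= max(4, -3))) evaluates to true; next res becomes 0; next final value 0
verdict: not equivalent; witness: a=0, b=-2


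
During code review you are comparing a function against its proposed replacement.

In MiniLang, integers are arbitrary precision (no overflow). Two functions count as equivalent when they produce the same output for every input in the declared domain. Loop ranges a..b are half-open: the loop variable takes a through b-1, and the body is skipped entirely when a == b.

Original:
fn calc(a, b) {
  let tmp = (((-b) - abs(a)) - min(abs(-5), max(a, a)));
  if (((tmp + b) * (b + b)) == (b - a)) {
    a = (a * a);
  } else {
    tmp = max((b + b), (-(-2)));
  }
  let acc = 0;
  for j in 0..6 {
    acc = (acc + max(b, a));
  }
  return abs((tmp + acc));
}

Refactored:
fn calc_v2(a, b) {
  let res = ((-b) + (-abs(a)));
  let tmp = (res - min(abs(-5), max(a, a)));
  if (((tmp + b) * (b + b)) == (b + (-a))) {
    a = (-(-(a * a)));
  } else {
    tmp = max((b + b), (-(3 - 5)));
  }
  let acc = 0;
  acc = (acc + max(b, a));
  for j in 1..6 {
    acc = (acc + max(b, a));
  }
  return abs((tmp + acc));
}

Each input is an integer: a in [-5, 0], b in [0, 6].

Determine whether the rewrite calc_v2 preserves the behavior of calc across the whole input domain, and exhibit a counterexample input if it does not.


Comparing the listings, the differences include: statement counts differ; and min/max/abs usage differs; and constant usage differs; and arithmetic usage differs; and loop structure differs; and local variable names differ.
Tracing a=-5, b=2: calc: tmp=-2, then (((tmp + b) * (b + b)) == (b - a)) is false, then tmp=4, then acc=0, then (j=0), then acc=2, then (j=1), then acc=4, then (j=2), then acc=6, then (j=3), then acc=8, then (j=4), then acc=10, then (j=5), then acc=12, then returns 16 | calc_v2: res=-7, then tmp=-2, then (((tmp + b) * (b + b)) == (b + (-a))) is false, then tmp=4, then acc=0, then acc=2, then (j=1), then acc=4, then (j=2), then acc=6, then (j=3), then acc=8, then (j=4), then acc=10, then (j=5), then acc=12, then returns 16 — matching result 16.
Checked all 42 inputs in the declared domain: the outputs agree on every one.
verdict: equivalent


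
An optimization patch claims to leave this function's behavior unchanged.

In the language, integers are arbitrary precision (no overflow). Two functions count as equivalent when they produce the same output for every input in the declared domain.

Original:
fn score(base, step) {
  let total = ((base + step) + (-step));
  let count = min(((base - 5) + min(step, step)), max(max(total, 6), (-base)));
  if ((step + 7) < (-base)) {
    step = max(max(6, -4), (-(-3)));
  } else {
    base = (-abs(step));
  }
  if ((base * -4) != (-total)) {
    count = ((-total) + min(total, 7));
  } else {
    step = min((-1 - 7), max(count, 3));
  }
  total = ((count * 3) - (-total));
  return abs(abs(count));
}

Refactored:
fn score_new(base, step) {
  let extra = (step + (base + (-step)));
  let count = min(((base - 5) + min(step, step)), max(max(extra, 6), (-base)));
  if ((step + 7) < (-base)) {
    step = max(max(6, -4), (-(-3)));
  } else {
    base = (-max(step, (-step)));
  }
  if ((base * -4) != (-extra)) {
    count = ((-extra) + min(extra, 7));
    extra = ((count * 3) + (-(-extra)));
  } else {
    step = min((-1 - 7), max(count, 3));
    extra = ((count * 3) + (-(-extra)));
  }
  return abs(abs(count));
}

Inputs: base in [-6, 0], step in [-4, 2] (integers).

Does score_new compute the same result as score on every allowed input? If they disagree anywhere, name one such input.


The two versions differ — the changes include min/max/abs usage differs, statement counts differ, arithmetic usage differs, local variable names differ, constant usage differs.
Tracing base=-1, step=1: score: total=-1, then count=-5, then ((step + 7) < (-base)) is false, then base=-1, then ((base * -4) != (-total)) is true, then count=0, then total=-1, then returns 0 | score_new: extra=-1, then count=-5, then ((step + 7) < (-base)) is false, then base=-1, then ((base * -4) != (-extra)) is true, then count=0, then extra=-1, then returns 0 — matching result 0.
Across all 49 domain points the two functions coincide.
verdict: equivalent


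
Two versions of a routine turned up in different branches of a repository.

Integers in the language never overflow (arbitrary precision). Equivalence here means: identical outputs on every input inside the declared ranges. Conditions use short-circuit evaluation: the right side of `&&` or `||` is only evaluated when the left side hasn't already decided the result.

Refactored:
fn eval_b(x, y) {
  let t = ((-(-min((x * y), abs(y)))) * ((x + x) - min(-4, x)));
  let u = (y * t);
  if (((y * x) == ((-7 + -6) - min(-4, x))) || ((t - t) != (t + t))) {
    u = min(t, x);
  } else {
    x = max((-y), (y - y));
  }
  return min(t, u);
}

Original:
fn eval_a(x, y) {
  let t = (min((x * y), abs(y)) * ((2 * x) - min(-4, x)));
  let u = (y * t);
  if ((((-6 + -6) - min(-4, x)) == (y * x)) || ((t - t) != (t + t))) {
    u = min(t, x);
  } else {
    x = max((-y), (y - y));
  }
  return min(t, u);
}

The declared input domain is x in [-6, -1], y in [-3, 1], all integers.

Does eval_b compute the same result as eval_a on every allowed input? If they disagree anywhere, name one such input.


The edit looks behavioral (`-6` became `-7`), but over these ranges it never changes the outcome.
As a probe, take x=-4, y=0: eval_a runs t := 0 | u := 0 | ((((-6 + -6) - min(-4, x)) == (y * x)) || ((t - t) != (t + t))): false | x := 0 | result 0; eval_b runs t := 0 | u := 0 | (((y * x) == ((-7 + -6) - min(-4, x))) || ((t - t) != (t + t))): false | x := 0 | result 0; both end at 0.
An exhaustive pass over the 30 declared inputs shows identical outputs.
verdict: equivalent


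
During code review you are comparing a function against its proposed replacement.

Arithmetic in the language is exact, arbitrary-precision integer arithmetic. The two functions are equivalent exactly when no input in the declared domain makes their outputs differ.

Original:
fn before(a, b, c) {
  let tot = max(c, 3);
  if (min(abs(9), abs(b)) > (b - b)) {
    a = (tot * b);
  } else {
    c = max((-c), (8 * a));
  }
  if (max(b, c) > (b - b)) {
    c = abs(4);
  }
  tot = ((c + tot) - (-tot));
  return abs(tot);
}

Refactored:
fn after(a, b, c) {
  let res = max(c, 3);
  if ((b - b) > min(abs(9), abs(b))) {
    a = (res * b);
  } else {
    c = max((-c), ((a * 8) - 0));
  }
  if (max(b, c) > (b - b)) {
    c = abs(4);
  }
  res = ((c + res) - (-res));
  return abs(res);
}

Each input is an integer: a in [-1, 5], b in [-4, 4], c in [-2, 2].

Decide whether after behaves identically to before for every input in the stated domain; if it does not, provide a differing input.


Evaluate both at a=-1, b=-4, c=-2.
before: tot becomes 3; next (min(abs(9), abs(b)) > (b - b)) evaluates to true; next a becomes -12; next (max(b, c) > (b - b)) evaluates to false; next tot becomes 4; next final value 4
after: res becomes 3; next ((b - b) > min(abs(9), abs(b))) evaluates to false; next c becomes 2; next (max(b, c) > (b - b)) evaluates to true; next c becomes 4; next res becomes 10; next final value 10
4 vs 10 — the two versions disagree here.
verdict: not equivalent; witness: a=-1, b=-4, c=-2
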